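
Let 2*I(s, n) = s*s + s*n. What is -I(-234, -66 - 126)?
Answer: -49842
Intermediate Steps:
I(s, n) = s²/2 + n*s/2 (I(s, n) = (s*s + s*n)/2 = (s² + n*s)/2 = s²/2 + n*s/2)
-I(-234, -66 - 126) = -(-234)*((-66 - 126) - 234)/2 = -(-234)*(-192 - 234)/2 = -(-234)*(-426)/2 = -1*49842 = -49842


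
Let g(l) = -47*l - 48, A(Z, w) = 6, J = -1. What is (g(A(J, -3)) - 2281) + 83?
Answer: -2528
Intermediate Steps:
g(l) = -48 - 47*l
(g(A(J, -3)) - 2281) + 83 = ((-48 - 47*6) - 2281) + 83 = ((-48 - 282) - 2281) + 83 = (-330 - 2281) + 83 = -2611 + 83 = -2528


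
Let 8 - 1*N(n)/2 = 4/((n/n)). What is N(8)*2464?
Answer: 19712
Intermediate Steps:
N(n) = 8 (N(n) = 16 - 8/(n/n) = 16 - 8/1 = 16 - 8 = 8)
N(8)*2464 = 8*2464 = 19712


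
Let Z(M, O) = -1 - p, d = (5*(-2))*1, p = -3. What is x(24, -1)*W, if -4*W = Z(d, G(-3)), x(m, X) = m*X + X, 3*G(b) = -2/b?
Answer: 25/2 ≈ 12.500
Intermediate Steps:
G(b) = -2/(3*b) (G(b) = (-2/b)/3 = -2/(3*b))
d = -10 (d = -10*1 = -10)
Z(M, O) = 2 (Z(M, O) = -1 - 1*(-3) = -1 + 3 = 2)
x(m, X) = X + X*m (x(m, X) = X*m + X = X + X*m)
W = -½ (W = -¼*2 = -½ ≈ -0.50000)
x(24, -1)*W = -(1 + 24)*(-½) = -1*25*(-½) = -25*(-½) = 25/2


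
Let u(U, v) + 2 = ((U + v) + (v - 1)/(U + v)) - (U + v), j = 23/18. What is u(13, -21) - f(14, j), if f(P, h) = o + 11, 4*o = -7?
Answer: -17/2 ≈ -8.5000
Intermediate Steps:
j = 23/18 (j = 23*(1/18) = 23/18 ≈ 1.2778)
o = -7/4 (o = (1/4)*(-7) = -7/4 ≈ -1.7500)
f(P, h) = 37/4 (f(P, h) = -7/4 + 11 = 37/4)
u(U, v) = -2 + (-1 + v)/(U + v) (u(U, v) = -2 + (((U + v) + (v - 1)/(U + v)) - (U + v)) = -2 + (((U + v) + (-1 + v)/(U + v)) + (-U - v)) = -2 + ((U + v + (-1 + v)/(U + v)) + (-U - v)) = -2 + (-1 + v)/(U + v))
u(13, -21) - f(14, j) = (-1 - 1*(-21) - 2*13)/(13 - 21) - 1*37/4 = (-1 + 21 - 26)/(-8) - 37/4 = -1/8*(-6) - 37/4 = 3/4 - 37/4 = -17/2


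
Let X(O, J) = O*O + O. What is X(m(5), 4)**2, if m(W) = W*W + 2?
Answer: 571536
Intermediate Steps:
m(W) = 2 + W**2 (m(W) = W**2 + 2 = 2 + W**2)
X(O, J) = O + O**2 (X(O, J) = O**2 + O = O + O**2)
X(m(5), 4)**2 = ((2 + 5**2)*(1 + (2 + 5**2)))**2 = ((2 + 25)*(1 + (2 + 25)))**2 = (27*(1 + 27))**2 = (27*28)**2 = 756**2 = 571536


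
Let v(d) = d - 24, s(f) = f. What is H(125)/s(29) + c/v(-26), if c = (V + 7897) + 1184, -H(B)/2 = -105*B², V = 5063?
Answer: 81826162/725 ≈ 1.1286e+5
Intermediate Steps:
H(B) = 210*B² (H(B) = -(-210)*B² = 210*B²)
c = 14144 (c = (5063 + 7897) + 1184 = 12960 + 1184 = 14144)
v(d) = -24 + d
H(125)/s(29) + c/v(-26) = (210*125²)/29 + 14144/(-24 - 26) = (210*15625)*(1/29) + 14144/(-50) = 3281250*(1/29) + 14144*(-1/50) = 3281250/29 - 7072/25 = 81826162/725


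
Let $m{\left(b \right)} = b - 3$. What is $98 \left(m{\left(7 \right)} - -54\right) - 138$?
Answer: $5546$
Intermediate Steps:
$m{\left(b \right)} = -3 + b$
$98 \left(m{\left(7 \right)} - -54\right) - 138 = 98 \left(\left(-3 + 7\right) - -54\right) - 138 = 98 \left(4 + 54\right) - 138 = 98 \cdot 58 - 138 = 5684 - 138 = 5546$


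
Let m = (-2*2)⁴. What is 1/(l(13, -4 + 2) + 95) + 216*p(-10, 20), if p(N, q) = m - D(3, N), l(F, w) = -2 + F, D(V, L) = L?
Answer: 6090337/106 ≈ 57456.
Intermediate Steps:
m = 256 (m = (-4)⁴ = 256)
p(N, q) = 256 - N
1/(l(13, -4 + 2) + 95) + 216*p(-10, 20) = 1/((-2 + 13) + 95) + 216*(256 - 1*(-10)) = 1/(11 + 95) + 216*(256 + 10) = 1/106 + 216*266 = 1/106 + 57456 = 6090337/106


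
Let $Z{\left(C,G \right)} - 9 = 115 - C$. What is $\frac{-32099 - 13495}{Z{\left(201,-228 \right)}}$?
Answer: $\frac{45594}{77} \approx 592.13$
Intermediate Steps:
$Z{\left(C,G \right)} = 124 - C$ ($Z{\left(C,G \right)} = 9 - \left(-115 + C\right) = 124 - C$)
$\frac{-32099 - 13495}{Z{\left(201,-228 \right)}} = \frac{-32099 - 13495}{124 - 201} = - \frac{45594}{-77} = \left(-45594\right) \left(- \frac{1}{77}\right) = \frac{45594}{77}$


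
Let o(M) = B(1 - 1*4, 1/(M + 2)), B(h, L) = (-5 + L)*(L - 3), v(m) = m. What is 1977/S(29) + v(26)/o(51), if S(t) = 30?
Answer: 7054637/104280 ≈ 67.651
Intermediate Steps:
B(h, L) = (-5 + L)*(-3 + L)
o(M) = 15 + (2 + M)⁻² - 8/(2 + M) (o(M) = 15 + (1/(M + 2))² - 8/(M + 2) = 15 + (1/(2 + M))² - 8/(2 + M) = 15 + (2 + M)⁻² - 8/(2 + M))
1977/S(29) + v(26)/o(51) = 1977/30 + 26/(((45 + 15*51² + 52*51)/(4 + 51² + 4*51))) = 1977*(1/30) + 26/(((45 + 15*2601 + 2652)/(4 + 2601 + 204))) = 659/10 + 26/(((45 + 39015 + 2652)/2809)) = 659/10 + 26/(((1/2809)*41712)) = 659/10 + 26/(41712/2809) = 659/10 + 26*(2809/41712) = 659/10 + 36517/20856 = 7054637/104280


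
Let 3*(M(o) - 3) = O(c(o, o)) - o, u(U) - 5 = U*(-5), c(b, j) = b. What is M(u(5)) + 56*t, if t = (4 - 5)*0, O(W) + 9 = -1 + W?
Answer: -1/3 ≈ -0.33333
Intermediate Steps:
O(W) = -10 + W (O(W) = -9 + (-1 + W) = -10 + W)
u(U) = 5 - 5*U (u(U) = 5 + U*(-5) = 5 - 5*U)
M(o) = -1/3 (M(o) = 3 + ((-10 + o) - o)/3 = 3 + (1/3)*(-10) = 3 - 10/3 = -1/3)
t = 0 (t = -1*0 = 0)
M(u(5)) + 56*t = -1/3 + 56*0 = -1/3 + 0 = -1/3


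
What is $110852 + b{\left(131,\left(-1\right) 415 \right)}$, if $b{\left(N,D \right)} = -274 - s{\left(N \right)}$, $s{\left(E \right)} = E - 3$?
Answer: $110450$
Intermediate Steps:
$s{\left(E \right)} = -3 + E$
$b{\left(N,D \right)} = -271 - N$ ($b{\left(N,D \right)} = -274 - \left(-3 + N\right) = -271 - N$)
$110852 + b{\left(131,\left(-1\right) 415 \right)} = 110852 - 402 = 110450$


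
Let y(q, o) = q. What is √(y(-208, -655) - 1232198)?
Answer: 3*I*√136934 ≈ 1110.1*I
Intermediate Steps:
√(y(-208, -655) - 1232198) = √(-208 - 1232198) = √(-1232406) = 3*I*√136934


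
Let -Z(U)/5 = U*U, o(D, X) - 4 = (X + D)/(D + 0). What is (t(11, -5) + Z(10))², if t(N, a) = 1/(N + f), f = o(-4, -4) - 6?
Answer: 30239001/121 ≈ 2.4991e+5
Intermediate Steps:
o(D, X) = 4 + (D + X)/D (o(D, X) = 4 + (X + D)/(D + 0) = 4 + (D + X)/D)
f = 0 (f = (5 - 4/(-4)) - 6 = (5 - 4*(-¼)) - 6 = (5 + 1) - 6 = 6 - 6 = 0)
Z(U) = -5*U² (Z(U) = -5*U*U = -5*U²)
t(N, a) = 1/N (t(N, a) = 1/(N + 0) = 1/N)
(t(11, -5) + Z(10))² = (1/11 - 5*10²)² = (1/11 - 5*100)² = (1/11 - 500)² = (-5499/11)² = 30239001/121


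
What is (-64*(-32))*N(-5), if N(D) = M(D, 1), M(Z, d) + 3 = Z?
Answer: -16384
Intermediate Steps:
M(Z, d) = -3 + Z
N(D) = -3 + D
(-64*(-32))*N(-5) = (-64*(-32))*(-3 - 5) = 2048*(-8) = -16384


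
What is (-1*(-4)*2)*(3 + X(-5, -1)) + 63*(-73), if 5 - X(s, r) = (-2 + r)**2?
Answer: -4607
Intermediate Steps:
X(s, r) = 5 - (-2 + r)**2
(-1*(-4)*2)*(3 + X(-5, -1)) + 63*(-73) = (-1*(-4)*2)*(3 + (5 - (-2 - 1)**2)) + 63*(-73) = (4*2)*(3 + (5 - 1*(-3)**2)) - 4599 = 8*(3 + (5 - 1*9)) - 4599 = 8*(3 + (5 - 9)) - 4599 = 8*(3 - 4) - 4599 = 8*(-1) - 4599 = -8 - 4599 = -4607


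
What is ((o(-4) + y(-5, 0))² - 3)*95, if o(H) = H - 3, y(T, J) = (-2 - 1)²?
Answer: 95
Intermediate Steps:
y(T, J) = 9 (y(T, J) = (-3)² = 9)
o(H) = -3 + H
((o(-4) + y(-5, 0))² - 3)*95 = (((-3 - 4) + 9)² - 3)*95 = ((-7 + 9)² - 3)*95 = (2² - 3)*95 = (4 - 3)*95 = 1*95 = 95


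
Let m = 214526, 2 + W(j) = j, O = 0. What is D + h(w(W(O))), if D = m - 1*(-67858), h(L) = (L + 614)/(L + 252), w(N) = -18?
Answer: 33039226/117 ≈ 2.8239e+5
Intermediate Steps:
W(j) = -2 + j
h(L) = (614 + L)/(252 + L)
D = 282384 (D = 214526 - 1*(-67858) = 214526 + 67858 = 282384)
D + h(w(W(O))) = 282384 + (614 - 18)/(252 - 18) = 282384 + 596/234 = 282384 + (1/234)*596 = 282384 + 298/117 = 33039226/117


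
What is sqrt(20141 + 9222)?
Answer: sqrt(29363) ≈ 171.36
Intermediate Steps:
sqrt(20141 + 9222) = sqrt(29363)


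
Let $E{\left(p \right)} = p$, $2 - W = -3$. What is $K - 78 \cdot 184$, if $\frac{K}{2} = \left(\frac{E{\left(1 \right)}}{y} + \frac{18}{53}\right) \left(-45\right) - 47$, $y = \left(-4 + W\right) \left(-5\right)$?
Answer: $- \frac{766304}{53} \approx -14459.0$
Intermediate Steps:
$W = 5$ ($W = 2 - -3 = 2 + 3 = 5$)
$y = -5$ ($y = \left(-4 + 5\right) \left(-5\right) = 1 \left(-5\right) = -5$)
$K = - \frac{5648}{53}$ ($K = 2 \left(\left(1 \frac{1}{-5} + \frac{18}{53}\right) \left(-45\right) - 47\right) = 2 \left(\left(1 \left(- \frac{1}{5}\right) + 18 \cdot \frac{1}{53}\right) \left(-45\right) - 47\right) = 2 \left(\left(- \frac{1}{5} + \frac{18}{53}\right) \left(-45\right) - 47\right) = 2 \left(\frac{37}{265} \left(-45\right) - 47\right) = 2 \left(- \frac{333}{53} - 47\right) = 2 \left(- \frac{2824}{53}\right) = - \frac{5648}{53} \approx -106.57$)
$K - 78 \cdot 184 = - \frac{5648}{53} - 78 \cdot 184 = - \frac{5648}{53} - 14352 = - \frac{766304}{53}$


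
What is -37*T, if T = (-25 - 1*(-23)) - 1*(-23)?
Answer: -777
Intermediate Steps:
T = 21 (T = (-25 + 23) + 23 = -2 + 23 = 21)
-37*T = -37*21 = -777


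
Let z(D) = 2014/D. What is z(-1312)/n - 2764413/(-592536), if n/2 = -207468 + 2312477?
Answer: 318111553849373/68185384167712 ≈ 4.6654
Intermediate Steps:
n = 4210018 (n = 2*(-207468 + 2312477) = 2*2105009 = 4210018)
z(-1312)/n - 2764413/(-592536) = (2014/(-1312))/4210018 - 2764413/(-592536) = (2014*(-1/1312))*(1/4210018) - 2764413*(-1/592536) = -1007/656*1/4210018 + 921471/197512 = -1007/2761771808 + 921471/197512 = 318111553849373/68185384167712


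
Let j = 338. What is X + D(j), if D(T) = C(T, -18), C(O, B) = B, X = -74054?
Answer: -74072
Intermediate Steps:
D(T) = -18
X + D(j) = -74054 - 18 = -74072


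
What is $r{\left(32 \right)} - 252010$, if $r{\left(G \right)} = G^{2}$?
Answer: $-250986$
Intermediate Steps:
$r{\left(32 \right)} - 252010 = 32^{2} - 252010 = 1024 - 252010 = -250986$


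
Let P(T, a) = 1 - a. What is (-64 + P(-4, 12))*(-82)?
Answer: 6150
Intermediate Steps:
(-64 + P(-4, 12))*(-82) = (-64 + (1 - 1*12))*(-82) = (-64 + (1 - 12))*(-82) = (-64 - 11)*(-82) = -75*(-82) = 6150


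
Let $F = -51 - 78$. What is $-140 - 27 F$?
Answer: $3343$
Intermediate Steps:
$F = -129$
$-140 - 27 F = -140 - -3483 = -140 + 3483 = 3343$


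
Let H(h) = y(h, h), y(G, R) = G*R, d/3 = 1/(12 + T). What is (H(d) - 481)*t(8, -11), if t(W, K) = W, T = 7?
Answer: -1389056/361 ≈ -3847.8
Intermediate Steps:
d = 3/19 (d = 3/(12 + 7) = 3/19 ≈ 0.15789)
H(h) = h² (H(h) = h*h = h²)
(H(d) - 481)*t(8, -11) = ((3/19)² - 481)*8 = (9/361 - 481)*8 = -173632/361*8 = -1389056/361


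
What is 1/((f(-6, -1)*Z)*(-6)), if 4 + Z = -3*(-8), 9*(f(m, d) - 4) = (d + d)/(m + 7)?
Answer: -3/1360 ≈ -0.0022059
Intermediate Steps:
f(m, d) = 4 + 2*d/(9*(7 + m)) (f(m, d) = 4 + ((d + d)/(m + 7))/9 = 4 + ((2*d)/(7 + m))/9 = 4 + (2*d/(7 + m))/9 = 4 + 2*d/(9*(7 + m)))
Z = 20 (Z = -4 - 3*(-8) = -4 + 24 = 20)
1/((f(-6, -1)*Z)*(-6)) = 1/(((2*(126 - 1 + 18*(-6))/(9*(7 - 6)))*20)*(-6)) = 1/((((2/9)*(126 - 1 - 108)/1)*20)*(-6)) = 1/((((2/9)*1*17)*20)*(-6)) = 1/(((34/9)*20)*(-6)) = 1/((680/9)*(-6)) = 1/(-1360/3) = -3/1360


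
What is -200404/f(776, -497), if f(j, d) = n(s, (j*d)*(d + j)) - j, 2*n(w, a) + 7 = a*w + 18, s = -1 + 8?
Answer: 400808/753218957 ≈ 0.00053213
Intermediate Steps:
s = 7
n(w, a) = 11/2 + a*w/2 (n(w, a) = -7/2 + (a*w + 18)/2 = -7/2 + (18 + a*w)/2 = -7/2 + (9 + a*w/2) = 11/2 + a*w/2)
f(j, d) = 11/2 - j + 7*d*j*(d + j)/2 (f(j, d) = (11/2 + (½)*((j*d)*(d + j))*7) - j = (11/2 + (½)*((d*j)*(d + j))*7) - j = (11/2 + (½)*(d*j*(d + j))*7) - j = (11/2 + 7*d*j*(d + j)/2) - j = 11/2 - j + 7*d*j*(d + j)/2)
-200404/f(776, -497) = -200404/(11/2 - 1*776 + (7/2)*(-497)*776*(-497 + 776)) = -200404/(11/2 - 776 + (7/2)*(-497)*776*279) = -200404/(11/2 - 776 - 376608708) = -200404/(-753218957/2) = -200404*(-2/753218957) = 400808/753218957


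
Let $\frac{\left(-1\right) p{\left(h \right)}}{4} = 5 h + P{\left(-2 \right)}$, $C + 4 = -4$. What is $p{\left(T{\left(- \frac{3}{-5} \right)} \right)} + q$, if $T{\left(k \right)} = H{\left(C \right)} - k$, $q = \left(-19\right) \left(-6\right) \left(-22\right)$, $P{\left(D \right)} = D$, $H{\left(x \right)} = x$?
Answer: $-2328$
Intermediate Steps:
$C = -8$ ($C = -4 - 4 = -8$)
$q = -2508$ ($q = 114 \left(-22\right) = -2508$)
$T{\left(k \right)} = -8 - k$
$p{\left(h \right)} = 8 - 20 h$ ($p{\left(h \right)} = - 4 \left(5 h - 2\right) = - 4 \left(-2 + 5 h\right) = 8 - 20 h$)
$p{\left(T{\left(- \frac{3}{-5} \right)} \right)} + q = \left(8 - 20 \left(-8 - - \frac{3}{-5}\right)\right) - 2508 = \left(8 - 20 \left(-8 - \left(-3\right) \left(- \frac{1}{5}\right)\right)\right) - 2508 = \left(8 - 20 \left(-8 - \frac{3}{5}\right)\right) - 2508 = \left(8 - -172\right) - 2508 = \left(8 + 172\right) - 2508 = 180 - 2508 = -2328$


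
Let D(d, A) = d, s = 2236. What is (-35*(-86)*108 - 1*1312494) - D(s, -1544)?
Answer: -989650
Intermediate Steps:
(-35*(-86)*108 - 1*1312494) - D(s, -1544) = (-35*(-86)*108 - 1*1312494) - 1*2236 = (3010*108 - 1312494) - 2236 = (325080 - 1312494) - 2236 = -987414 - 2236 = -989650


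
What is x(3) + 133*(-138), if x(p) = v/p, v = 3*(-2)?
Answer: -18356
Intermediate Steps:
v = -6
x(p) = -6/p
x(3) + 133*(-138) = -6/3 + 133*(-138) = -6*1/3 - 18354 = -2 - 18354 = -18356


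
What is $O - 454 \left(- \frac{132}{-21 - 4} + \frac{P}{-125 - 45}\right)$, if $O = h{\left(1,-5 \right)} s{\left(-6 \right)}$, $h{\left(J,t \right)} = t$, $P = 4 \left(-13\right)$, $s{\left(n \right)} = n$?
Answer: $- \frac{1065046}{425} \approx -2506.0$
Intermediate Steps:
$P = -52$
$O = 30$ ($O = \left(-5\right) \left(-6\right) = 30$)
$O - 454 \left(- \frac{132}{-21 - 4} + \frac{P}{-125 - 45}\right) = 30 - 454 \left(- \frac{132}{-21 - 4} - \frac{52}{-125 - 45}\right) = 30 - 454 \left(- \frac{132}{-21 - 4} - \frac{52}{-170}\right) = 30 - 454 \left(- \frac{132}{-25} - - \frac{26}{85}\right) = 30 - 454 \left(\left(-132\right) \left(- \frac{1}{25}\right) + \frac{26}{85}\right) = 30 - 454 \left(\frac{132}{25} + \frac{26}{85}\right) = 30 - \frac{1077796}{425} = - \frac{1065046}{425}$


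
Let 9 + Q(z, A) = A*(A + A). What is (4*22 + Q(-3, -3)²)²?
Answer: 28561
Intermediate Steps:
Q(z, A) = -9 + 2*A² (Q(z, A) = -9 + A*(A + A) = -9 + A*(2*A) = -9 + 2*A²)
(4*22 + Q(-3, -3)²)² = (4*22 + (-9 + 2*(-3)²)²)² = (88 + (-9 + 2*9)²)² = (88 + (-9 + 18)²)² = (88 + 9²)² = (88 + 81)² = 169² = 28561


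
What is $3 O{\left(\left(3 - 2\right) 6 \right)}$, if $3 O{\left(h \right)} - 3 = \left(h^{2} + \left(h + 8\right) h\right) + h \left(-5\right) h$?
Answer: $-57$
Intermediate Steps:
$O{\left(h \right)} = 1 - \frac{4 h^{2}}{3} + \frac{h \left(8 + h\right)}{3}$ ($O{\left(h \right)} = 1 + \frac{\left(h^{2} + \left(h + 8\right) h\right) + h \left(-5\right) h}{3} = 1 + \frac{\left(h^{2} + \left(8 + h\right) h\right) + - 5 h h}{3} = 1 + \frac{\left(h^{2} + h \left(8 + h\right)\right) - 5 h^{2}}{3} = 1 + \frac{- 4 h^{2} + h \left(8 + h\right)}{3} = 1 - \left(\frac{4 h^{2}}{3} - \frac{h \left(8 + h\right)}{3}\right) = 1 - \frac{4 h^{2}}{3} + \frac{h \left(8 + h\right)}{3}$)
$3 O{\left(\left(3 - 2\right) 6 \right)} = 3 \left(1 - \left(\left(3 - 2\right) 6\right)^{2} + \frac{8 \left(3 - 2\right) 6}{3}\right) = 3 \left(1 - \left(1 \cdot 6\right)^{2} + \frac{8 \cdot 1 \cdot 6}{3}\right) = 3 \left(1 - 6^{2} + \frac{8}{3} \cdot 6\right) = 3 \left(1 - 36 + 16\right) = 3 \left(-19\right) = -57$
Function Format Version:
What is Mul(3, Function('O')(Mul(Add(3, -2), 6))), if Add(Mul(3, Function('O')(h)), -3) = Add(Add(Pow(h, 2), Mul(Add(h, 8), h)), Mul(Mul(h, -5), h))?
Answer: -57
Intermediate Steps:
Function('O')(h) = Add(1, Mul(Rational(-4, 3), Pow(h, 2)), Mul(Rational(1, 3), h, Add(8, h))) (Function('O')(h) = Add(1, Mul(Rational(1, 3), Add(Add(Pow(h, 2), Mul(Add(h, 8), h)), Mul(Mul(h, -5), h)))) = Add(1, Mul(Rational(1, 3), Add(Add(Pow(h, 2), Mul(Add(8, h), h)), Mul(Mul(-5, h), h)))) = Add(1, Mul(Rational(1, 3), Add(Add(Pow(h, 2), Mul(h, Add(8, h))), Mul(-5, Pow(h, 2))))) = Add(1, Mul(Rational(1, 3), Add(Mul(-4, Pow(h, 2)), Mul(h, Add(8, h))))) = Add(1, Add(Mul(Rational(-4, 3), Pow(h, 2)), Mul(Rational(1, 3), h, Add(8, h)))) = Add(1, Mul(Rational(-4, 3), Pow(h, 2)), Mul(Rational(1, 3), h, Add(8, h))))
Mul(3, Function('O')(Mul(Add(3, -2), 6))) = Mul(3, Add(1, Mul(-1, Pow(Mul(Add(3, -2), 6), 2)), Mul(Rational(8, 3), Mul(Add(3, -2), 6)))) = Mul(3, Add(1, Mul(-1, Pow(Mul(1, 6), 2)), Mul(Rational(8, 3), Mul(1, 6)))) = Mul(3, Add(1, Mul(-1, Pow(6, 2)), Mul(Rational(8, 3), 6))) = Mul(3, Add(1, Mul(-1, 36), 16)) = Mul(3, Add(1, -36, 16)) = Mul(3, -19) = -57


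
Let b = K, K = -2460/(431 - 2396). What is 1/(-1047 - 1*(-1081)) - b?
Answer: -5445/4454 ≈ -1.2225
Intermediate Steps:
K = 164/131 (K = -2460/(-1965) = -2460*(-1/1965) = 164/131 ≈ 1.2519)
b = 164/131 ≈ 1.2519
1/(-1047 - 1*(-1081)) - b = 1/(-1047 - 1*(-1081)) - 1*164/131 = 1/(-1047 + 1081) - 164/131 = 1/34 - 164/131 = -5445/4454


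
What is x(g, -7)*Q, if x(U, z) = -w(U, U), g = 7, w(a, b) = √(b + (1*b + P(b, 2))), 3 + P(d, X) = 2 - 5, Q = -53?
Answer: 106*√2 ≈ 149.91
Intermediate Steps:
P(d, X) = -6 (P(d, X) = -3 + (2 - 5) = -3 - 3 = -6)
w(a, b) = √(-6 + 2*b) (w(a, b) = √(b + (1*b - 6)) = √(b + (b - 6)) = √(b + (-6 + b)) = √(-6 + 2*b))
x(U, z) = -√(-6 + 2*U)
x(g, -7)*Q = -√(-6 + 2*7)*(-53) = -√(-6 + 14)*(-53) = -√8*(-53) = -2*√2*(-53) = 106*√2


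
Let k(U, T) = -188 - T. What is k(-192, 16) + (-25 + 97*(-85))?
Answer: -8474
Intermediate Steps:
k(-192, 16) + (-25 + 97*(-85)) = (-188 - 1*16) + (-25 + 97*(-85)) = (-188 - 16) + (-25 - 8245) = -204 - 8270 = -8474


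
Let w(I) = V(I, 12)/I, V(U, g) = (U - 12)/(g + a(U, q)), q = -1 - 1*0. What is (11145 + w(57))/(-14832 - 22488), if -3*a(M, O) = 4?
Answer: -451747/1512704 ≈ -0.29864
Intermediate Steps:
q = -1 (q = -1 + 0 = -1)
a(M, O) = -4/3 (a(M, O) = -⅓*4 = -4/3)
V(U, g) = (-12 + U)/(-4/3 + g) (V(U, g) = (U - 12)/(g - 4/3) = (-12 + U)/(-4/3 + g))
w(I) = (-9/8 + 3*I/32)/I (w(I) = (3*(-12 + I)/(-4 + 3*12))/I = (3*(-12 + I)/(-4 + 36))/I = (3*(-12 + I)/32)/I = (3*(1/32)*(-12 + I))/I = (-9/8 + 3*I/32)/I)
(11145 + w(57))/(-14832 - 22488) = (11145 + (3/32)*(-12 + 57)/57)/(-14832 - 22488) = (11145 + (3/32)*(1/57)*45)/(-37320) = (11145 + 45/608)*(-1/37320) = (6776205/608)*(-1/37320) = -451747/1512704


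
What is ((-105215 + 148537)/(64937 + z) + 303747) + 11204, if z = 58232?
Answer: 38792243041/123169 ≈ 3.1495e+5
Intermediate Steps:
((-105215 + 148537)/(64937 + z) + 303747) + 11204 = ((-105215 + 148537)/(64937 + 58232) + 303747) + 11204 = (43322/123169 + 303747) + 11204 = 37412257565/123169 + 11204 = 38792243041/123169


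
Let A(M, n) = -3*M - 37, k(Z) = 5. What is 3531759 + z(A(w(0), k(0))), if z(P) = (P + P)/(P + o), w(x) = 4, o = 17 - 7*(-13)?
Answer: 208373683/59 ≈ 3.5318e+6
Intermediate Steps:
o = 108 (o = 17 + 91 = 108)
A(M, n) = -37 - 3*M
z(P) = 2*P/(108 + P) (z(P) = (P + P)/(P + 108) = (2*P)/(108 + P) = 2*P/(108 + P))
3531759 + z(A(w(0), k(0))) = 3531759 + 2*(-37 - 3*4)/(108 + (-37 - 3*4)) = 3531759 + 2*(-37 - 12)/(108 + (-37 - 12)) = 3531759 + 2*(-49)/(108 - 49) = 3531759 + 2*(-49)/59 = 3531759 + 2*(-49)*(1/59) = 3531759 - 98/59 = 208373683/59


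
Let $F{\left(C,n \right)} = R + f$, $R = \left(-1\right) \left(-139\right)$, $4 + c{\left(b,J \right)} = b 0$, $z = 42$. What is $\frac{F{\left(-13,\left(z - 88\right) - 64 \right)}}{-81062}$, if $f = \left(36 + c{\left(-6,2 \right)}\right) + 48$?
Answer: $- \frac{219}{81062} \approx -0.0027016$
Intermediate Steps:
$c{\left(b,J \right)} = -4$ ($c{\left(b,J \right)} = -4 + b 0 = -4 + 0 = -4$)
$f = 80$ ($f = \left(36 - 4\right) + 48 = 32 + 48 = 80$)
$R = 139$
$F{\left(C,n \right)} = 219$ ($F{\left(C,n \right)} = 139 + 80 = 219$)
$\frac{F{\left(-13,\left(z - 88\right) - 64 \right)}}{-81062} = \frac{219}{-81062} = 219 \left(- \frac{1}{81062}\right) = - \frac{219}{81062}$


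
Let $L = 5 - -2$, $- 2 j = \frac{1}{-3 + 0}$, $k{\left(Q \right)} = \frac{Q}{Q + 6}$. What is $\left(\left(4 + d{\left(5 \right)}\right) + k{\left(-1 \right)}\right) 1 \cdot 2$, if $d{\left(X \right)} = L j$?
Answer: $\frac{149}{15} \approx 9.9333$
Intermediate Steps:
$k{\left(Q \right)} = \frac{Q}{6 + Q}$
$j = \frac{1}{6}$ ($j = - \frac{1}{2 \left(-3 + 0\right)} = - \frac{1}{2 \left(-3\right)} = \left(- \frac{1}{2}\right) \left(- \frac{1}{3}\right) = \frac{1}{6} \approx 0.16667$)
$L = 7$ ($L = 5 + 2 = 7$)
$d{\left(X \right)} = \frac{7}{6}$ ($d{\left(X \right)} = 7 \cdot \frac{1}{6} = \frac{7}{6}$)
$\left(\left(4 + d{\left(5 \right)}\right) + k{\left(-1 \right)}\right) 1 \cdot 2 = \left(\left(4 + \frac{7}{6}\right) - \frac{1}{6 - 1}\right) 1 \cdot 2 = \left(\frac{31}{6} - \frac{1}{5}\right) 1 \cdot 2 = \frac{149}{30} \cdot 1 \cdot 2 = \frac{149}{30} \cdot 2 = \frac{149}{15}$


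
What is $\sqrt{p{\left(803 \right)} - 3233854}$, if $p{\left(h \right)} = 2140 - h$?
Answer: $i \sqrt{3232517} \approx 1797.9 i$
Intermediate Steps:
$\sqrt{p{\left(803 \right)} - 3233854} = \sqrt{\left(2140 - 803\right) - 3233854} = \sqrt{1337 - 3233854} = \sqrt{-3232517} = i \sqrt{3232517}$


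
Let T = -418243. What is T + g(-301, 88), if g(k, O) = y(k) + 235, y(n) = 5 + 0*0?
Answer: -418003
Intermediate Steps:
y(n) = 5 (y(n) = 5 + 0 = 5)
g(k, O) = 240 (g(k, O) = 5 + 235 = 240)
T + g(-301, 88) = -418243 + 240 = -418003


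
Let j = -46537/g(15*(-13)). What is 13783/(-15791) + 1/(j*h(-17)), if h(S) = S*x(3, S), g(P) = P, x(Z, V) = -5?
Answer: -10903515158/12492718039 ≈ -0.87279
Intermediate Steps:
j = 46537/195 (j = -46537/(15*(-13)) = -46537/(-195) = -46537*(-1/195) = 46537/195 ≈ 238.65)
h(S) = -5*S (h(S) = S*(-5) = -5*S)
13783/(-15791) + 1/(j*h(-17)) = 13783/(-15791) + 1/((46537/195)*((-5*(-17)))) = 13783*(-1/15791) + (195/46537)/85 = -13783/15791 + (195/46537)*(1/85) = -13783/15791 + 39/791129 = -10903515158/12492718039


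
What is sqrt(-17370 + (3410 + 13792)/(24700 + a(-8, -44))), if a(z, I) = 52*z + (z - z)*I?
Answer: I*sqrt(2560722775338)/12142 ≈ 131.79*I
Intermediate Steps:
a(z, I) = 52*z (a(z, I) = 52*z + 0*I = 52*z + 0 = 52*z)
sqrt(-17370 + (3410 + 13792)/(24700 + a(-8, -44))) = sqrt(-17370 + (3410 + 13792)/(24700 + 52*(-8))) = sqrt(-17370 + 17202/(24700 - 416)) = sqrt(-17370 + 17202/24284) = sqrt(-17370 + 17202*(1/24284)) = sqrt(-17370 + 8601/12142) = sqrt(-210897939/12142) = I*sqrt(2560722775338)/12142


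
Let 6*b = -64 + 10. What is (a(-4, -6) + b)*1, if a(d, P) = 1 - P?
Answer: -2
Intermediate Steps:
b = -9 (b = (-64 + 10)/6 = (⅙)*(-54) = -9)
(a(-4, -6) + b)*1 = ((1 - 1*(-6)) - 9)*1 = ((1 + 6) - 9)*1 = (7 - 9)*1 = -2*1 = -2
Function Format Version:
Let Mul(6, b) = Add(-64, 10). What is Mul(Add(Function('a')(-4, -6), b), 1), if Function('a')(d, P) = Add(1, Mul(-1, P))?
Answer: -2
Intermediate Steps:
b = -9 (b = Mul(Rational(1, 6), Add(-64, 10)) = Mul(Rational(1, 6), -54) = -9)
Mul(Add(Function('a')(-4, -6), b), 1) = Mul(Add(Add(1, Mul(-1, -6)), -9), 1) = Mul(Add(Add(1, 6), -9), 1) = Mul(Add(7, -9), 1) = Mul(-2, 1) = -2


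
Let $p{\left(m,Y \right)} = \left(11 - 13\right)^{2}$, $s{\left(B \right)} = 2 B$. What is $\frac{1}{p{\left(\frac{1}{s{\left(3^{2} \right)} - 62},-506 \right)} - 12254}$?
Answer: $- \frac{1}{12250} \approx -8.1633 \cdot 10^{-5}$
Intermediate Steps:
$p{\left(m,Y \right)} = 4$ ($p{\left(m,Y \right)} = \left(-2\right)^{2} = 4$)
$\frac{1}{p{\left(\frac{1}{s{\left(3^{2} \right)} - 62},-506 \right)} - 12254} = \frac{1}{4 - 12254} = \frac{1}{-12250} = - \frac{1}{12250}$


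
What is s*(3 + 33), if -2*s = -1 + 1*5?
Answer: -72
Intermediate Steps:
s = -2 (s = -(-1 + 1*5)/2 = -(-1 + 5)/2 = -½*4 = -2)
s*(3 + 33) = -2*(3 + 33) = -2*36 = -72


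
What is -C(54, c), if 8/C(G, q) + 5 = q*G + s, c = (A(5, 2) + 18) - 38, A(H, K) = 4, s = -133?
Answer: 4/501 ≈ 0.0079840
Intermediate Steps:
c = -16 (c = (4 + 18) - 38 = 22 - 38 = -16)
C(G, q) = 8/(-138 + G*q) (C(G, q) = 8/(-5 + (q*G - 133)) = 8/(-5 + (G*q - 133)) = 8/(-5 + (-133 + G*q)) = 8/(-138 + G*q))
-C(54, c) = -8/(-138 + 54*(-16)) = -8/(-138 - 864) = -8/(-1002) = -8*(-1)/1002 = -1*(-4/501) = 4/501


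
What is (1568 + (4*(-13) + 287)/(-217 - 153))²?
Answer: 13452520225/5476 ≈ 2.4566e+6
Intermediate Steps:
(1568 + (4*(-13) + 287)/(-217 - 153))² = (1568 + (-52 + 287)/(-370))² = (1568 + 235*(-1/370))² = (1568 - 47/74)² = (115985/74)² = 13452520225/5476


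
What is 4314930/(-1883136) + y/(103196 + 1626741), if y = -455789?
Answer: -1387144955619/542951107072 ≈ -2.5548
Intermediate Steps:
4314930/(-1883136) + y/(103196 + 1626741) = 4314930/(-1883136) - 455789/(103196 + 1626741) = 4314930*(-1/1883136) - 455789/1729937 = -719155/313856 - 455789*1/1729937 = -719155/313856 - 455789/1729937 = -1387144955619/542951107072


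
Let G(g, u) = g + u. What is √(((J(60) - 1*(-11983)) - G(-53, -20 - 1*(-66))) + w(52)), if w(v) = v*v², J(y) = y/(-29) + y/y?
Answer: √128334019/29 ≈ 390.64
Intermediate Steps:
J(y) = 1 - y/29 (J(y) = y*(-1/29) + 1 = -y/29 + 1 = 1 - y/29)
w(v) = v³
√(((J(60) - 1*(-11983)) - G(-53, -20 - 1*(-66))) + w(52)) = √((((1 - 1/29*60) - 1*(-11983)) - (-53 + (-20 - 1*(-66)))) + 52³) = √((((1 - 60/29) + 11983) - (-53 + (-20 + 66))) + 140608) = √(((-31/29 + 11983) - (-53 + 46)) + 140608) = √((347476/29 - 1*(-7)) + 140608) = √((347476/29 + 7) + 140608) = √(347679/29 + 140608) = √(4425311/29) = √128334019/29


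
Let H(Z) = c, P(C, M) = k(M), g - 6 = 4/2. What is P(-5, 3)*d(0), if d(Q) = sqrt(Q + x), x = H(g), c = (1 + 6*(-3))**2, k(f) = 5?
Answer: 85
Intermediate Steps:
g = 8 (g = 6 + 4/2 = 6 + 4*(1/2) = 6 + 2 = 8)
P(C, M) = 5
c = 289 (c = (1 - 18)**2 = (-17)**2 = 289)
H(Z) = 289
x = 289
d(Q) = sqrt(289 + Q) (d(Q) = sqrt(Q + 289) = sqrt(289 + Q))
P(-5, 3)*d(0) = 5*sqrt(289 + 0) = 5*sqrt(289) = 5*17 = 85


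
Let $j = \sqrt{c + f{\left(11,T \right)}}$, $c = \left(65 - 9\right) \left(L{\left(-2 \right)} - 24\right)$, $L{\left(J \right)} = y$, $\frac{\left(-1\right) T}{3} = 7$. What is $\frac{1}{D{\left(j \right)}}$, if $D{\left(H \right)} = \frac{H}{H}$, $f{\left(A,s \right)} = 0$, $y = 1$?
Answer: $1$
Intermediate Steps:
$T = -21$ ($T = \left(-3\right) 7 = -21$)
$L{\left(J \right)} = 1$
$c = -1288$ ($c = \left(65 - 9\right) \left(1 - 24\right) = 56 \left(-23\right) = -1288$)
$j = 2 i \sqrt{322}$ ($j = \sqrt{-1288 + 0} = \sqrt{-1288} = 2 i \sqrt{322} \approx 35.889 i$)
$D{\left(H \right)} = 1$
$\frac{1}{D{\left(j \right)}} = 1^{-1} = 1$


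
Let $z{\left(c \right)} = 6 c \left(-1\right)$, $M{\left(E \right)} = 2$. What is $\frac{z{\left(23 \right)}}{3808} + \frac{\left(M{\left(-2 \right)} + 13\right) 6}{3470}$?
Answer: $- \frac{6807}{660688} \approx -0.010303$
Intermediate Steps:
$z{\left(c \right)} = - 6 c$
$\frac{z{\left(23 \right)}}{3808} + \frac{\left(M{\left(-2 \right)} + 13\right) 6}{3470} = \frac{\left(-6\right) 23}{3808} + \frac{\left(2 + 13\right) 6}{3470} = \left(-138\right) \frac{1}{3808} + 15 \cdot 6 \cdot \frac{1}{3470} = - \frac{69}{1904} + 90 \cdot \frac{1}{3470} = - \frac{69}{1904} + \frac{9}{347} = - \frac{6807}{660688}$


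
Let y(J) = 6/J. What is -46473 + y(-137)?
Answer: -6366807/137 ≈ -46473.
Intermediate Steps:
-46473 + y(-137) = -46473 + 6/(-137) = -46473 + 6*(-1/137) = -46473 - 6/137 = -6366807/137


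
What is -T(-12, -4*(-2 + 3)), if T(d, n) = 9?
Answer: -9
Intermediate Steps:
-T(-12, -4*(-2 + 3)) = -1*9 = -9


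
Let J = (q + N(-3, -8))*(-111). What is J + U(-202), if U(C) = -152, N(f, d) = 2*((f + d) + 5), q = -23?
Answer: 3733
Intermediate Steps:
N(f, d) = 10 + 2*d + 2*f (N(f, d) = 2*((d + f) + 5) = 2*(5 + d + f) = 10 + 2*d + 2*f)
J = 3885 (J = (-23 + (10 + 2*(-8) + 2*(-3)))*(-111) = (-23 + (10 - 16 - 6))*(-111) = (-23 - 12)*(-111) = -35*(-111) = 3885)
J + U(-202) = 3885 - 152 = 3733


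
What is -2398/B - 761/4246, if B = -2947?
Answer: 7939241/12512962 ≈ 0.63448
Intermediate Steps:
-2398/B - 761/4246 = -2398/(-2947) - 761/4246 = -2398*(-1/2947) - 761*1/4246 = 2398/2947 - 761/4246 = 7939241/12512962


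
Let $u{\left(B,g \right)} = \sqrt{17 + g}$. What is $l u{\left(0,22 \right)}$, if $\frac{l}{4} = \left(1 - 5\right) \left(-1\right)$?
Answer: $16 \sqrt{39} \approx 99.92$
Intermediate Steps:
$l = 16$ ($l = 4 \left(1 - 5\right) \left(-1\right) = 4 \left(\left(-4\right) \left(-1\right)\right) = 4 \cdot 4 = 16$)
$l u{\left(0,22 \right)} = 16 \sqrt{17 + 22} = 16 \sqrt{39}$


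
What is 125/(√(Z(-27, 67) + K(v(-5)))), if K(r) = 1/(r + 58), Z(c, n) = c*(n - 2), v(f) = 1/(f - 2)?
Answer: -1125*I*√222115/177692 ≈ -2.9838*I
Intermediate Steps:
v(f) = 1/(-2 + f)
Z(c, n) = c*(-2 + n)
K(r) = 1/(58 + r)
125/(√(Z(-27, 67) + K(v(-5)))) = 125/(√(-27*(-2 + 67) + 1/(58 + 1/(-2 - 5)))) = 125/(√(-27*65 + 1/(58 + 1/(-7)))) = 125/(√(-1755 + 1/(58 - ⅐))) = 125/(√(-1755 + 1/(405/7))) = 125/(√(-1755 + 7/405)) = 125/(√(-710768/405)) = 125/((4*I*√222115/45)) = 125*(-9*I*√222115/177692) = -1125*I*√222115/177692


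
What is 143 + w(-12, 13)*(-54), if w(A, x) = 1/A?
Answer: 295/2 ≈ 147.50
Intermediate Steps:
143 + w(-12, 13)*(-54) = 143 - 54/(-12) = 143 - 1/12*(-54) = 143 + 9/2 = 295/2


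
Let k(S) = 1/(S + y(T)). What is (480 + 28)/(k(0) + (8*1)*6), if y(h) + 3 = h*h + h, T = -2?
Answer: 508/47 ≈ 10.809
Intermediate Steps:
y(h) = -3 + h + h**2 (y(h) = -3 + (h*h + h) = -3 + (h**2 + h) = -3 + (h + h**2) = -3 + h + h**2)
k(S) = 1/(-1 + S) (k(S) = 1/(S + (-3 - 2 + (-2)**2)) = 1/(S + (-3 - 2 + 4)) = 1/(S - 1) = 1/(-1 + S))
(480 + 28)/(k(0) + (8*1)*6) = (480 + 28)/(1/(-1 + 0) + (8*1)*6) = 508/(1/(-1) + 8*6) = 508/(-1 + 48) = 508/47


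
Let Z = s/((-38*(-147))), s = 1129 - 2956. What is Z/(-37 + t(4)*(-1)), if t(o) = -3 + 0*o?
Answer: 87/9044 ≈ 0.0096196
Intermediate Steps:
s = -1827
t(o) = -3 (t(o) = -3 + 0 = -3)
Z = -87/266 (Z = -1827/((-38*(-147))) = -1827/5586 = -1827*1/5586 = -87/266 ≈ -0.32707)
Z/(-37 + t(4)*(-1)) = -87/(266*(-37 - 3*(-1))) = -87/(266*(-37 + 3)) = -87/266/(-34) = -87/266*(-1/34) = 87/9044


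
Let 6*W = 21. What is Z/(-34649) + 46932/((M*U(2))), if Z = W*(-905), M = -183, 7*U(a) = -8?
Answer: 474486054/2113589 ≈ 224.49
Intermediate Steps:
W = 7/2 (W = (1/6)*21 = 7/2 ≈ 3.5000)
U(a) = -8/7 (U(a) = (1/7)*(-8) = -8/7)
Z = -6335/2 (Z = (7/2)*(-905) = -6335/2 ≈ -3167.5)
Z/(-34649) + 46932/((M*U(2))) = -6335/2/(-34649) + 46932/((-183*(-8/7))) = -6335/2*(-1/34649) + 46932/(1464/7) = 6335/69298 + 46932*(7/1464) = 6335/69298 + 27377/122 = 474486054/2113589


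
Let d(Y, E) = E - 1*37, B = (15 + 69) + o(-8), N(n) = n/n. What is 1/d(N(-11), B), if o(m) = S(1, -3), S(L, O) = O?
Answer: 1/44 ≈ 0.022727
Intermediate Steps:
o(m) = -3
N(n) = 1
B = 81 (B = (15 + 69) - 3 = 84 - 3 = 81)
d(Y, E) = -37 + E (d(Y, E) = E - 37 = -37 + E)
1/d(N(-11), B) = 1/(-37 + 81) = 1/44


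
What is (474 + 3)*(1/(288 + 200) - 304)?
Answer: -70763427/488 ≈ -1.4501e+5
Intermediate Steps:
(474 + 3)*(1/(288 + 200) - 304) = 477*(1/488 - 304) = 477*(-148351/488) = -70763427/488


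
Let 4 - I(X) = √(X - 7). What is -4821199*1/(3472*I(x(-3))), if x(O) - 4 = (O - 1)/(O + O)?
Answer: -14463597/47740 - 4821199*I*√21/190960 ≈ -302.97 - 115.7*I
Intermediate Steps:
x(O) = 4 + (-1 + O)/(2*O) (x(O) = 4 + (O - 1)/(O + O) = 4 + (-1 + O)/((2*O)) = 4 + (-1 + O)*(1/(2*O)) = 4 + (-1 + O)/(2*O))
I(X) = 4 - √(-7 + X) (I(X) = 4 - √(X - 7) = 4 - √(-7 + X))
-4821199*1/(3472*I(x(-3))) = -4821199*1/(3472*(4 - √(-7 + (½)*(-1 + 9*(-3))/(-3)))) = -4821199*1/(3472*(4 - √(-7 + (½)*(-⅓)*(-1 - 27)))) = -4821199*1/(3472*(4 - √(-7 + (½)*(-⅓)*(-28)))) = -4821199*1/(3472*(4 - √(-7 + 14/3))) = -4821199*1/(3472*(4 - √(-7/3))) = -4821199*1/(3472*(4 - I*√21/3)) = -4821199/(13888 - 3472*I*√21/3)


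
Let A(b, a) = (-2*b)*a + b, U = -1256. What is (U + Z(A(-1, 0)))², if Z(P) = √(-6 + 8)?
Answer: (1256 - √2)² ≈ 1.5740e+6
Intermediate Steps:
A(b, a) = b - 2*a*b (A(b, a) = -2*a*b + b = b - 2*a*b)
Z(P) = √2
(U + Z(A(-1, 0)))² = (-1256 + √2)²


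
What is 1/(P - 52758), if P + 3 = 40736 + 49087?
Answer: 1/37062 ≈ 2.6982e-5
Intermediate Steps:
P = 89820 (P = -3 + (40736 + 49087) = -3 + 89823 = 89820)
1/(P - 52758) = 1/(89820 - 52758) = 1/37062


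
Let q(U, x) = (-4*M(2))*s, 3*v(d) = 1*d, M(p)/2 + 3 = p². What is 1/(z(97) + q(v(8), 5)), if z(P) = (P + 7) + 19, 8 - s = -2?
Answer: 1/43 ≈ 0.023256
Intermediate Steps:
s = 10 (s = 8 - 1*(-2) = 8 + 2 = 10)
M(p) = -6 + 2*p²
v(d) = d/3 (v(d) = (1*d)/3 = d/3)
q(U, x) = -80 (q(U, x) = -4*(-6 + 2*2²)*10 = -4*(-6 + 2*4)*10 = -4*(-6 + 8)*10 = -4*2*10 = -8*10 = -80)
z(P) = 26 + P (z(P) = (7 + P) + 19 = 26 + P)
1/(z(97) + q(v(8), 5)) = 1/((26 + 97) - 80) = 1/(123 - 80) = 1/43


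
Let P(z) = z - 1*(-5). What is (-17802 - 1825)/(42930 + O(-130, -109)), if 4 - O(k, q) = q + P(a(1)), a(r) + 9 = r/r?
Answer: -19627/43046 ≈ -0.45595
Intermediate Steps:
a(r) = -8 (a(r) = -9 + r/r = -9 + 1 = -8)
P(z) = 5 + z (P(z) = z + 5 = 5 + z)
O(k, q) = 7 - q (O(k, q) = 4 - (q + (5 - 8)) = 4 - (q - 3) = 4 - (-3 + q) = 4 + (3 - q) = 7 - q)
(-17802 - 1825)/(42930 + O(-130, -109)) = (-17802 - 1825)/(42930 + (7 - 1*(-109))) = -19627/(42930 + (7 + 109)) = -19627/(42930 + 116) = -19627/43046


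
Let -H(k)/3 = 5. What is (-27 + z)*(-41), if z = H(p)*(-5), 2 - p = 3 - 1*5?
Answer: -1968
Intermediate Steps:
p = 4 (p = 2 - (3 - 1*5) = 2 - (3 - 5) = 2 - 1*(-2) = 2 + 2 = 4)
H(k) = -15 (H(k) = -3*5 = -15)
z = 75 (z = -15*(-5) = 75)
(-27 + z)*(-41) = (-27 + 75)*(-41) = 48*(-41) = -1968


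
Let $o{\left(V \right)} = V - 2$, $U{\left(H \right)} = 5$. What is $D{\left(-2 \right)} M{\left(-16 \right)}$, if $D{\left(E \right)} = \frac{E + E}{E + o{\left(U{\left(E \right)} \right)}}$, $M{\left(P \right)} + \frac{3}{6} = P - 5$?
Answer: $86$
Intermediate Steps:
$M{\left(P \right)} = - \frac{11}{2} + P$ ($M{\left(P \right)} = - \frac{1}{2} + \left(P - 5\right) = - \frac{1}{2} + \left(-5 + P\right) = - \frac{11}{2} + P$)
$o{\left(V \right)} = -2 + V$ ($o{\left(V \right)} = V - 2 = -2 + V$)
$D{\left(E \right)} = \frac{2 E}{3 + E}$ ($D{\left(E \right)} = \frac{E + E}{E + \left(-2 + 5\right)} = \frac{2 E}{E + 3} = \frac{2 E}{3 + E}$)
$D{\left(-2 \right)} M{\left(-16 \right)} = 2 \left(-2\right) \frac{1}{3 - 2} \left(- \frac{11}{2} - 16\right) = 2 \left(-2\right) 1^{-1} \left(- \frac{43}{2}\right) = 2 \left(-2\right) 1 \left(- \frac{43}{2}\right) = \left(-4\right) \left(- \frac{43}{2}\right) = 86$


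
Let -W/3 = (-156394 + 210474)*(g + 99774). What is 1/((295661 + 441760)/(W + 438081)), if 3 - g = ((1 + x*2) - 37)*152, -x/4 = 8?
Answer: -6217810133/245807 ≈ -25296.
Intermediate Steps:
x = -32 (x = -4*8 = -32)
g = 15203 (g = 3 - ((1 - 32*2) - 37)*152 = 3 - ((1 - 64) - 37)*152 = 3 - (-63 - 37)*152 = 3 - (-100)*152 = 3 - 1*(-15200) = 3 + 15200 = 15203)
W = -18653868480 (W = -3*(-156394 + 210474)*(15203 + 99774) = -162240*114977 = -3*6217956160 = -18653868480)
1/((295661 + 441760)/(W + 438081)) = 1/((295661 + 441760)/(-18653868480 + 438081)) = 1/(737421/(-18653430399)) = 1/(737421*(-1/18653430399)) = 1/(-245807/6217810133) = -6217810133/245807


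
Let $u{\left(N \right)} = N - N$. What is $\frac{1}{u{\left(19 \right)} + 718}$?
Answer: $\frac{1}{718} \approx 0.0013928$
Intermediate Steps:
$u{\left(N \right)} = 0$
$\frac{1}{u{\left(19 \right)} + 718} = \frac{1}{0 + 718} = \frac{1}{718}$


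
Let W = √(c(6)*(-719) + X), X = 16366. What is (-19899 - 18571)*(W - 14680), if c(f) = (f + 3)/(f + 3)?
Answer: 564739600 - 38470*√15647 ≈ 5.5993e+8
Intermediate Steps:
c(f) = 1 (c(f) = (3 + f)/(3 + f) = 1)
W = √15647 (W = √(1*(-719) + 16366) = √(-719 + 16366) = √15647 ≈ 125.09)
(-19899 - 18571)*(W - 14680) = (-19899 - 18571)*(√15647 - 14680) = -38470*(-14680 + √15647) = 564739600 - 38470*√15647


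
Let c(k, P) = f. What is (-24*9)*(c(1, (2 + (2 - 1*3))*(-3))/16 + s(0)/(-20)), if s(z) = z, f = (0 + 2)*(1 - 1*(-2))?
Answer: -81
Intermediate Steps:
f = 6 (f = 2*(1 + 2) = 2*3 = 6)
c(k, P) = 6
(-24*9)*(c(1, (2 + (2 - 1*3))*(-3))/16 + s(0)/(-20)) = (-24*9)*(6/16 + 0/(-20)) = -216*(6*(1/16) + 0*(-1/20)) = -216*(3/8 + 0) = -216*3/8 = -81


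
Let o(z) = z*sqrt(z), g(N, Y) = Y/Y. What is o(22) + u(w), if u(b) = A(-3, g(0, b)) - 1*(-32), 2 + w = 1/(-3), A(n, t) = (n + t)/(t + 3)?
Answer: 63/2 + 22*sqrt(22) ≈ 134.69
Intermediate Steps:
g(N, Y) = 1
A(n, t) = (n + t)/(3 + t)
o(z) = z**(3/2)
w = -7/3 (w = -2 + 1/(-3) = -2 - 1/3 = -7/3 ≈ -2.3333)
u(b) = 63/2 (u(b) = (-3 + 1)/(3 + 1) - 1*(-32) = -2/4 + 32 = (1/4)*(-2) + 32 = -1/2 + 32 = 63/2)
o(22) + u(w) = 22**(3/2) + 63/2 = 22*sqrt(22) + 63/2 = 63/2 + 22*sqrt(22)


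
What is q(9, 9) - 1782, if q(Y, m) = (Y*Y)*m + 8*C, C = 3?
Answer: -1029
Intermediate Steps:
q(Y, m) = 24 + m*Y² (q(Y, m) = (Y*Y)*m + 8*3 = Y²*m + 24 = m*Y² + 24 = 24 + m*Y²)
q(9, 9) - 1782 = (24 + 9*9²) - 1782 = (24 + 9*81) - 1782 = (24 + 729) - 1782 = 753 - 1782 = -1029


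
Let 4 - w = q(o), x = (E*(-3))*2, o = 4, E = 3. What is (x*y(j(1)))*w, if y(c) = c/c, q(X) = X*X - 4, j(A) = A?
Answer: 144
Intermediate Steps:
q(X) = -4 + X**2 (q(X) = X**2 - 4 = -4 + X**2)
x = -18 (x = (3*(-3))*2 = -9*2 = -18)
w = -8 (w = 4 - (-4 + 4**2) = 4 - (-4 + 16) = 4 - 1*12 = 4 - 12 = -8)
y(c) = 1
(x*y(j(1)))*w = -18*1*(-8) = -18*(-8) = 144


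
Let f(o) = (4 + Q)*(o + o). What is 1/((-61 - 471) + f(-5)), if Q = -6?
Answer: -1/512 ≈ -0.0019531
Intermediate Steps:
f(o) = -4*o (f(o) = (4 - 6)*(o + o) = -4*o)
1/((-61 - 471) + f(-5)) = 1/((-61 - 471) - 4*(-5)) = 1/(-532 + 20) = 1/(-512) = -1/512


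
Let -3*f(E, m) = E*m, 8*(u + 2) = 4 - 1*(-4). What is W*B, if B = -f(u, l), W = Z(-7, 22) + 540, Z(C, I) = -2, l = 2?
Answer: -1076/3 ≈ -358.67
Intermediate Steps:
u = -1 (u = -2 + (4 - 1*(-4))/8 = -2 + (4 + 4)/8 = -2 + (⅛)*8 = -2 + 1 = -1)
f(E, m) = -E*m/3
W = 538 (W = -2 + 540 = 538)
B = -⅔ (B = -(-1)*(-1)*2/3 = -1*⅔ = -⅔ ≈ -0.66667)
W*B = 538*(-⅔) = -1076/3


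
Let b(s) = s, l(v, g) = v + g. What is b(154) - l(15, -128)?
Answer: 267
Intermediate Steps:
l(v, g) = g + v
b(154) - l(15, -128) = 154 - (-128 + 15) = 154 - 1*(-113) = 154 + 113 = 267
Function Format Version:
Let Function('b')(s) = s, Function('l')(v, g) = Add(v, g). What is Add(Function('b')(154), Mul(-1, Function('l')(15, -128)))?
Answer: 267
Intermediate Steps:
Function('l')(v, g) = Add(g, v)
Add(Function('b')(154), Mul(-1, Function('l')(15, -128))) = Add(154, Mul(-1, Add(-128, 15))) = Add(154, Mul(-1, -113)) = Add(154, 113) = 267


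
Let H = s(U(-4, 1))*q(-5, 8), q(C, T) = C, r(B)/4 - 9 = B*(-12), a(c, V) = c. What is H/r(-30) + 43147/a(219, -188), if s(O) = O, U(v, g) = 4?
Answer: 5306716/26937 ≈ 197.00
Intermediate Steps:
r(B) = 36 - 48*B (r(B) = 36 + 4*(B*(-12)) = 36 + 4*(-12*B) = 36 - 48*B)
H = -20 (H = 4*(-5) = -20)
H/r(-30) + 43147/a(219, -188) = -20/(36 - 48*(-30)) + 43147/219 = -20/(36 + 1440) + 43147*(1/219) = -20/1476 + 43147/219 = -20*1/1476 + 43147/219 = -5/369 + 43147/219 = 5306716/26937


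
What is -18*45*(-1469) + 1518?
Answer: 1191408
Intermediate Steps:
-18*45*(-1469) + 1518 = -810*(-1469) + 1518 = 1189890 + 1518 = 1191408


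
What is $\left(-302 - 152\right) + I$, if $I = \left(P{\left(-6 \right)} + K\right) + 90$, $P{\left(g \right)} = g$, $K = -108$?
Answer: $-478$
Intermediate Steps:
$I = -24$ ($I = \left(-6 - 108\right) + 90 = -114 + 90 = -24$)
$\left(-302 - 152\right) + I = \left(-302 - 152\right) - 24 = -454 - 24 = -478$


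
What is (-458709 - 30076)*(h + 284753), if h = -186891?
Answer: -47833477670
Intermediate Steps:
(-458709 - 30076)*(h + 284753) = (-458709 - 30076)*(-186891 + 284753) = -488785*97862 = -47833477670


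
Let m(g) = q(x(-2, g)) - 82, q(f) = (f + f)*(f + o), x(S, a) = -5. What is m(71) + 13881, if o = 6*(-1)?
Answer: 13909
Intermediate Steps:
o = -6
q(f) = 2*f*(-6 + f) (q(f) = (f + f)*(f - 6) = (2*f)*(-6 + f) = 2*f*(-6 + f))
m(g) = 28 (m(g) = 2*(-5)*(-6 - 5) - 82 = 2*(-5)*(-11) - 82 = 110 - 82 = 28)
m(71) + 13881 = 28 + 13881 = 13909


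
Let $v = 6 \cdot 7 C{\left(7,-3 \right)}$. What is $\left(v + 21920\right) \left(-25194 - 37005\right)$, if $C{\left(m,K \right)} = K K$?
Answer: $-1386913302$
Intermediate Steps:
$C{\left(m,K \right)} = K^{2}$
$v = 378$ ($v = 6 \cdot 7 \left(-3\right)^{2} = 42 \cdot 9 = 378$)
$\left(v + 21920\right) \left(-25194 - 37005\right) = \left(378 + 21920\right) \left(-25194 - 37005\right) = 22298 \left(-62199\right) = -1386913302$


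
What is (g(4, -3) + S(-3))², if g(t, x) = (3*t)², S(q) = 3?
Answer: 21609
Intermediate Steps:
g(t, x) = 9*t²
(g(4, -3) + S(-3))² = (9*4² + 3)² = (9*16 + 3)² = (144 + 3)² = 147² = 21609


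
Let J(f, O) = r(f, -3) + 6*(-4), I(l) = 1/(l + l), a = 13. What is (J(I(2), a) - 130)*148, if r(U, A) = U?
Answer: -22755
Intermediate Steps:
I(l) = 1/(2*l)
J(f, O) = -24 + f (J(f, O) = f + 6*(-4) = f - 24 = -24 + f)
(J(I(2), a) - 130)*148 = ((-24 + (½)/2) - 130)*148 = ((-24 + (½)*(½)) - 130)*148 = ((-24 + ¼) - 130)*148 = (-95/4 - 130)*148 = -615/4*148 = -22755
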